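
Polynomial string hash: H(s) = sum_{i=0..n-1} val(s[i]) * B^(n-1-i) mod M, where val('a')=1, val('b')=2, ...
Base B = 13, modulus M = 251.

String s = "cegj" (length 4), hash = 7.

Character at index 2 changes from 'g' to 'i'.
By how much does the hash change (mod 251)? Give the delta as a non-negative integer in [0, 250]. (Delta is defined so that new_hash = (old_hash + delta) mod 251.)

Answer: 26

Derivation:
Delta formula: (val(new) - val(old)) * B^(n-1-k) mod M
  val('i') - val('g') = 9 - 7 = 2
  B^(n-1-k) = 13^1 mod 251 = 13
  Delta = 2 * 13 mod 251 = 26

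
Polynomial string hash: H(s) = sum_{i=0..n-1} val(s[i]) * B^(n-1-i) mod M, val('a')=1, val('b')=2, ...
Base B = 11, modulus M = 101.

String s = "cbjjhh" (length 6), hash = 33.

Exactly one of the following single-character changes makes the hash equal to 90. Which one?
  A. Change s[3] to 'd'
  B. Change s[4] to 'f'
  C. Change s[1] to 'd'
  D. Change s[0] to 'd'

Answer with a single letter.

Answer: D

Derivation:
Option A: s[3]='j'->'d', delta=(4-10)*11^2 mod 101 = 82, hash=33+82 mod 101 = 14
Option B: s[4]='h'->'f', delta=(6-8)*11^1 mod 101 = 79, hash=33+79 mod 101 = 11
Option C: s[1]='b'->'d', delta=(4-2)*11^4 mod 101 = 93, hash=33+93 mod 101 = 25
Option D: s[0]='c'->'d', delta=(4-3)*11^5 mod 101 = 57, hash=33+57 mod 101 = 90 <-- target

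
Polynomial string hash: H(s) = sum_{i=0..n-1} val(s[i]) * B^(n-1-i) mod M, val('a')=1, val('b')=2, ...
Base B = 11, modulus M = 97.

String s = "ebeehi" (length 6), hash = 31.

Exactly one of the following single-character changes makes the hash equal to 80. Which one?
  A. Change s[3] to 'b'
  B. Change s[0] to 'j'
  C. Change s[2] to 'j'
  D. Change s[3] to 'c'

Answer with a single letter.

Answer: D

Derivation:
Option A: s[3]='e'->'b', delta=(2-5)*11^2 mod 97 = 25, hash=31+25 mod 97 = 56
Option B: s[0]='e'->'j', delta=(10-5)*11^5 mod 97 = 58, hash=31+58 mod 97 = 89
Option C: s[2]='e'->'j', delta=(10-5)*11^3 mod 97 = 59, hash=31+59 mod 97 = 90
Option D: s[3]='e'->'c', delta=(3-5)*11^2 mod 97 = 49, hash=31+49 mod 97 = 80 <-- target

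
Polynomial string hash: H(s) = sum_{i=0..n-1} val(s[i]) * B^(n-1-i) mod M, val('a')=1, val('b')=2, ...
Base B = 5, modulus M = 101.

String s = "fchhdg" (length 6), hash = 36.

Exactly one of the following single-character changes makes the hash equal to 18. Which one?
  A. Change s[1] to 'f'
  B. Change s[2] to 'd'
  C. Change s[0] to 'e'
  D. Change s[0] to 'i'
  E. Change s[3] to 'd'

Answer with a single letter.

Option A: s[1]='c'->'f', delta=(6-3)*5^4 mod 101 = 57, hash=36+57 mod 101 = 93
Option B: s[2]='h'->'d', delta=(4-8)*5^3 mod 101 = 5, hash=36+5 mod 101 = 41
Option C: s[0]='f'->'e', delta=(5-6)*5^5 mod 101 = 6, hash=36+6 mod 101 = 42
Option D: s[0]='f'->'i', delta=(9-6)*5^5 mod 101 = 83, hash=36+83 mod 101 = 18 <-- target
Option E: s[3]='h'->'d', delta=(4-8)*5^2 mod 101 = 1, hash=36+1 mod 101 = 37

Answer: D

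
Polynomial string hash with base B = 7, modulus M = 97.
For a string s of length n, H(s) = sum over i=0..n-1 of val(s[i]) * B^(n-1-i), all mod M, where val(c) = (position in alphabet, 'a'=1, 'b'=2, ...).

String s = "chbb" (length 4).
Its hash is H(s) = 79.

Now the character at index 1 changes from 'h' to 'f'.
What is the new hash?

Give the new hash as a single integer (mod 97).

val('h') = 8, val('f') = 6
Position k = 1, exponent = n-1-k = 2
B^2 mod M = 7^2 mod 97 = 49
Delta = (6 - 8) * 49 mod 97 = 96
New hash = (79 + 96) mod 97 = 78

Answer: 78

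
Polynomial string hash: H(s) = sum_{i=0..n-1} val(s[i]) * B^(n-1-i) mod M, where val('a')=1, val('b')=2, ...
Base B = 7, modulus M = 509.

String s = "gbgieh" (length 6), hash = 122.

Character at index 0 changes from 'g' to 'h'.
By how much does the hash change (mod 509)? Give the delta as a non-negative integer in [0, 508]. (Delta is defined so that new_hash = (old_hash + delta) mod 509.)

Delta formula: (val(new) - val(old)) * B^(n-1-k) mod M
  val('h') - val('g') = 8 - 7 = 1
  B^(n-1-k) = 7^5 mod 509 = 10
  Delta = 1 * 10 mod 509 = 10

Answer: 10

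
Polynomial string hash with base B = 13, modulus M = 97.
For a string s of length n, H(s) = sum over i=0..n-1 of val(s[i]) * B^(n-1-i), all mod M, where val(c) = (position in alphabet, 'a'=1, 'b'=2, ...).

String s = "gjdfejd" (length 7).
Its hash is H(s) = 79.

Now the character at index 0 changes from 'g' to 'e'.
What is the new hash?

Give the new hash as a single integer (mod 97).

Answer: 95

Derivation:
val('g') = 7, val('e') = 5
Position k = 0, exponent = n-1-k = 6
B^6 mod M = 13^6 mod 97 = 89
Delta = (5 - 7) * 89 mod 97 = 16
New hash = (79 + 16) mod 97 = 95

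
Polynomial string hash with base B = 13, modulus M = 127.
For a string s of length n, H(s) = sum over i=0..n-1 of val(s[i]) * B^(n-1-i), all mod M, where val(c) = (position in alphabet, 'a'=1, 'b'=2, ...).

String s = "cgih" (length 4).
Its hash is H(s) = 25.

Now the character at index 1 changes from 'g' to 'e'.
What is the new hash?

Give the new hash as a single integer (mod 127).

Answer: 68

Derivation:
val('g') = 7, val('e') = 5
Position k = 1, exponent = n-1-k = 2
B^2 mod M = 13^2 mod 127 = 42
Delta = (5 - 7) * 42 mod 127 = 43
New hash = (25 + 43) mod 127 = 68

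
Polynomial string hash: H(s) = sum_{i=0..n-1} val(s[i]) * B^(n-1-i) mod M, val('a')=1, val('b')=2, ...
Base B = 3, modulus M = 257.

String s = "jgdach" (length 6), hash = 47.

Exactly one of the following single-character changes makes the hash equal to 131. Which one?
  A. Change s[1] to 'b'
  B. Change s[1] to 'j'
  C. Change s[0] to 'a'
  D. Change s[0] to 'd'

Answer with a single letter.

Option A: s[1]='g'->'b', delta=(2-7)*3^4 mod 257 = 109, hash=47+109 mod 257 = 156
Option B: s[1]='g'->'j', delta=(10-7)*3^4 mod 257 = 243, hash=47+243 mod 257 = 33
Option C: s[0]='j'->'a', delta=(1-10)*3^5 mod 257 = 126, hash=47+126 mod 257 = 173
Option D: s[0]='j'->'d', delta=(4-10)*3^5 mod 257 = 84, hash=47+84 mod 257 = 131 <-- target

Answer: D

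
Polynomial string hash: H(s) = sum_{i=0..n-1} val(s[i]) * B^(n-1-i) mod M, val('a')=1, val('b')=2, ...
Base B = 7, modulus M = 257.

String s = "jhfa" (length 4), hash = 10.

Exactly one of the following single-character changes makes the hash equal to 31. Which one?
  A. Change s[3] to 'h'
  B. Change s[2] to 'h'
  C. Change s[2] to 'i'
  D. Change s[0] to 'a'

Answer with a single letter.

Option A: s[3]='a'->'h', delta=(8-1)*7^0 mod 257 = 7, hash=10+7 mod 257 = 17
Option B: s[2]='f'->'h', delta=(8-6)*7^1 mod 257 = 14, hash=10+14 mod 257 = 24
Option C: s[2]='f'->'i', delta=(9-6)*7^1 mod 257 = 21, hash=10+21 mod 257 = 31 <-- target
Option D: s[0]='j'->'a', delta=(1-10)*7^3 mod 257 = 254, hash=10+254 mod 257 = 7

Answer: C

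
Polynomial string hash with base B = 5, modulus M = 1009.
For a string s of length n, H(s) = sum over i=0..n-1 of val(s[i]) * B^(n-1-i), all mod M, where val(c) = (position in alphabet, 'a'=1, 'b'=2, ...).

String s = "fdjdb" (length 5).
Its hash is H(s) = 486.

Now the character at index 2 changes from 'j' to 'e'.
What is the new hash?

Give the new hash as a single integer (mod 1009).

Answer: 361

Derivation:
val('j') = 10, val('e') = 5
Position k = 2, exponent = n-1-k = 2
B^2 mod M = 5^2 mod 1009 = 25
Delta = (5 - 10) * 25 mod 1009 = 884
New hash = (486 + 884) mod 1009 = 361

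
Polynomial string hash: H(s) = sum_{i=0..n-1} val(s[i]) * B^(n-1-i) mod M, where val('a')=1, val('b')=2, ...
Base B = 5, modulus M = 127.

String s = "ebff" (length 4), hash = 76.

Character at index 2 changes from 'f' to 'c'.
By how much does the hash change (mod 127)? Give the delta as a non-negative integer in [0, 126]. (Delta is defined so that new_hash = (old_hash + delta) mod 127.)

Delta formula: (val(new) - val(old)) * B^(n-1-k) mod M
  val('c') - val('f') = 3 - 6 = -3
  B^(n-1-k) = 5^1 mod 127 = 5
  Delta = -3 * 5 mod 127 = 112

Answer: 112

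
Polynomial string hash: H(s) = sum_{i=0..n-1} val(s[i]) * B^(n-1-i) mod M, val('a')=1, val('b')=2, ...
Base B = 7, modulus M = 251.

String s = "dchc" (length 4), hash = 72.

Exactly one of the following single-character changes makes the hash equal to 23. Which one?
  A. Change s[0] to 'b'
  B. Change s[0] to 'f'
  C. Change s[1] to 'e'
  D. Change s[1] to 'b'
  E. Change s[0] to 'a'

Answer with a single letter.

Option A: s[0]='d'->'b', delta=(2-4)*7^3 mod 251 = 67, hash=72+67 mod 251 = 139
Option B: s[0]='d'->'f', delta=(6-4)*7^3 mod 251 = 184, hash=72+184 mod 251 = 5
Option C: s[1]='c'->'e', delta=(5-3)*7^2 mod 251 = 98, hash=72+98 mod 251 = 170
Option D: s[1]='c'->'b', delta=(2-3)*7^2 mod 251 = 202, hash=72+202 mod 251 = 23 <-- target
Option E: s[0]='d'->'a', delta=(1-4)*7^3 mod 251 = 226, hash=72+226 mod 251 = 47

Answer: D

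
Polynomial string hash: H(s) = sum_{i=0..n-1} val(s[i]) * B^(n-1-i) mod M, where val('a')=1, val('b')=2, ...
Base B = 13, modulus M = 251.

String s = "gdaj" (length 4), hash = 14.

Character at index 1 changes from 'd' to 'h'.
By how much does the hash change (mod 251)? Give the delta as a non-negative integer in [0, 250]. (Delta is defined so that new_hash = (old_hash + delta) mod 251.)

Delta formula: (val(new) - val(old)) * B^(n-1-k) mod M
  val('h') - val('d') = 8 - 4 = 4
  B^(n-1-k) = 13^2 mod 251 = 169
  Delta = 4 * 169 mod 251 = 174

Answer: 174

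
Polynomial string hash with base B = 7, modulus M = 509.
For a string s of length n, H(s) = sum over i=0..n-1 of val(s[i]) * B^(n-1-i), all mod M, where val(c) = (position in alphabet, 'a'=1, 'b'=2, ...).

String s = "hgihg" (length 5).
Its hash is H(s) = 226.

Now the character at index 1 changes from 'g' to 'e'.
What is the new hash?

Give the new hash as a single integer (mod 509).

val('g') = 7, val('e') = 5
Position k = 1, exponent = n-1-k = 3
B^3 mod M = 7^3 mod 509 = 343
Delta = (5 - 7) * 343 mod 509 = 332
New hash = (226 + 332) mod 509 = 49

Answer: 49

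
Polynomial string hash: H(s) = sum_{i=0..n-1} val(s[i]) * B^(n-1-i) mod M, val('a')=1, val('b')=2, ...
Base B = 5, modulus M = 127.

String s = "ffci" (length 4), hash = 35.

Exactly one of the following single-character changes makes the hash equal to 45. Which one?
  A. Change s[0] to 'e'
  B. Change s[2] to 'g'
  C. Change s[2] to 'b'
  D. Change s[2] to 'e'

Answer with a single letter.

Answer: D

Derivation:
Option A: s[0]='f'->'e', delta=(5-6)*5^3 mod 127 = 2, hash=35+2 mod 127 = 37
Option B: s[2]='c'->'g', delta=(7-3)*5^1 mod 127 = 20, hash=35+20 mod 127 = 55
Option C: s[2]='c'->'b', delta=(2-3)*5^1 mod 127 = 122, hash=35+122 mod 127 = 30
Option D: s[2]='c'->'e', delta=(5-3)*5^1 mod 127 = 10, hash=35+10 mod 127 = 45 <-- target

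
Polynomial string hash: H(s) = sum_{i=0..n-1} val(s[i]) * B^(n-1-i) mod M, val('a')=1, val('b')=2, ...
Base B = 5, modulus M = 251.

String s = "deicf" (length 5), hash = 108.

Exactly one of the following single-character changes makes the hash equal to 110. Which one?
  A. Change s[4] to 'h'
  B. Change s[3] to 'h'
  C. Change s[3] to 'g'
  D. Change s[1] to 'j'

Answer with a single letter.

Option A: s[4]='f'->'h', delta=(8-6)*5^0 mod 251 = 2, hash=108+2 mod 251 = 110 <-- target
Option B: s[3]='c'->'h', delta=(8-3)*5^1 mod 251 = 25, hash=108+25 mod 251 = 133
Option C: s[3]='c'->'g', delta=(7-3)*5^1 mod 251 = 20, hash=108+20 mod 251 = 128
Option D: s[1]='e'->'j', delta=(10-5)*5^3 mod 251 = 123, hash=108+123 mod 251 = 231

Answer: A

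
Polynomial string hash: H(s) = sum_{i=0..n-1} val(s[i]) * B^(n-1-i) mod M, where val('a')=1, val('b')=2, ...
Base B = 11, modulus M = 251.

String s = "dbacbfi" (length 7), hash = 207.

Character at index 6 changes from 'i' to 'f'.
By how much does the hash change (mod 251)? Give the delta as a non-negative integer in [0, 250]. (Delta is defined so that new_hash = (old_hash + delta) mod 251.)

Answer: 248

Derivation:
Delta formula: (val(new) - val(old)) * B^(n-1-k) mod M
  val('f') - val('i') = 6 - 9 = -3
  B^(n-1-k) = 11^0 mod 251 = 1
  Delta = -3 * 1 mod 251 = 248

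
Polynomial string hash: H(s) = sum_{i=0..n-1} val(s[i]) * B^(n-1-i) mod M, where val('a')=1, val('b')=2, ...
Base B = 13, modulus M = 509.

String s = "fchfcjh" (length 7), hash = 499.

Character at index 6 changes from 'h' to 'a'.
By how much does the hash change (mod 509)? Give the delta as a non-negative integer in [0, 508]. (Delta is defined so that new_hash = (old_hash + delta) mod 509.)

Answer: 502

Derivation:
Delta formula: (val(new) - val(old)) * B^(n-1-k) mod M
  val('a') - val('h') = 1 - 8 = -7
  B^(n-1-k) = 13^0 mod 509 = 1
  Delta = -7 * 1 mod 509 = 502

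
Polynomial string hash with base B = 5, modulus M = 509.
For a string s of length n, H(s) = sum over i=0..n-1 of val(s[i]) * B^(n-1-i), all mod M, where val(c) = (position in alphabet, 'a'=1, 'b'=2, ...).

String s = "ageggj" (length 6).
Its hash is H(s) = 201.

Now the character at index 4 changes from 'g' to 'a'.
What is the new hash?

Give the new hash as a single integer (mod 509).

val('g') = 7, val('a') = 1
Position k = 4, exponent = n-1-k = 1
B^1 mod M = 5^1 mod 509 = 5
Delta = (1 - 7) * 5 mod 509 = 479
New hash = (201 + 479) mod 509 = 171

Answer: 171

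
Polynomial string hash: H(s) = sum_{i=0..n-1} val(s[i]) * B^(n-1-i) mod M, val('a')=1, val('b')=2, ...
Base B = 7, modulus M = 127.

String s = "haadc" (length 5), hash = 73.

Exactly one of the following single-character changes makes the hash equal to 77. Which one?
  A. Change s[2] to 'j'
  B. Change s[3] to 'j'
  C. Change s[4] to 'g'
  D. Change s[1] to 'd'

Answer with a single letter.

Answer: C

Derivation:
Option A: s[2]='a'->'j', delta=(10-1)*7^2 mod 127 = 60, hash=73+60 mod 127 = 6
Option B: s[3]='d'->'j', delta=(10-4)*7^1 mod 127 = 42, hash=73+42 mod 127 = 115
Option C: s[4]='c'->'g', delta=(7-3)*7^0 mod 127 = 4, hash=73+4 mod 127 = 77 <-- target
Option D: s[1]='a'->'d', delta=(4-1)*7^3 mod 127 = 13, hash=73+13 mod 127 = 86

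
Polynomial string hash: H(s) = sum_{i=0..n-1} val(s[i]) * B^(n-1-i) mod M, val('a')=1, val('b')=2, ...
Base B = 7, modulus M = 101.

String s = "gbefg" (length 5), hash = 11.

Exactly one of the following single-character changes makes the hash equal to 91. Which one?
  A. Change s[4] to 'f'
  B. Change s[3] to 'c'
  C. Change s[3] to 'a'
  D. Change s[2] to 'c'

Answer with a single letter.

Answer: B

Derivation:
Option A: s[4]='g'->'f', delta=(6-7)*7^0 mod 101 = 100, hash=11+100 mod 101 = 10
Option B: s[3]='f'->'c', delta=(3-6)*7^1 mod 101 = 80, hash=11+80 mod 101 = 91 <-- target
Option C: s[3]='f'->'a', delta=(1-6)*7^1 mod 101 = 66, hash=11+66 mod 101 = 77
Option D: s[2]='e'->'c', delta=(3-5)*7^2 mod 101 = 3, hash=11+3 mod 101 = 14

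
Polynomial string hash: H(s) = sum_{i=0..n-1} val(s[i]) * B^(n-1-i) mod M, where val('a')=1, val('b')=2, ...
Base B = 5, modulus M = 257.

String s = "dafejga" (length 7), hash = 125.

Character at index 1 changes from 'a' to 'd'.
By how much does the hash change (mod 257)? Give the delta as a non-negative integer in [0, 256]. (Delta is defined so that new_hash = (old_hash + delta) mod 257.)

Delta formula: (val(new) - val(old)) * B^(n-1-k) mod M
  val('d') - val('a') = 4 - 1 = 3
  B^(n-1-k) = 5^5 mod 257 = 41
  Delta = 3 * 41 mod 257 = 123

Answer: 123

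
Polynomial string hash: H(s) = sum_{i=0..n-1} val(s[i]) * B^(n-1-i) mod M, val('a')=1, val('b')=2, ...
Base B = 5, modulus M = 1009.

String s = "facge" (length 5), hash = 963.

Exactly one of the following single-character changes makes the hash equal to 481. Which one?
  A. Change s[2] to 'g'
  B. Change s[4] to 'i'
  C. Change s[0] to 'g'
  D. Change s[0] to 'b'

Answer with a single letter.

Option A: s[2]='c'->'g', delta=(7-3)*5^2 mod 1009 = 100, hash=963+100 mod 1009 = 54
Option B: s[4]='e'->'i', delta=(9-5)*5^0 mod 1009 = 4, hash=963+4 mod 1009 = 967
Option C: s[0]='f'->'g', delta=(7-6)*5^4 mod 1009 = 625, hash=963+625 mod 1009 = 579
Option D: s[0]='f'->'b', delta=(2-6)*5^4 mod 1009 = 527, hash=963+527 mod 1009 = 481 <-- target

Answer: D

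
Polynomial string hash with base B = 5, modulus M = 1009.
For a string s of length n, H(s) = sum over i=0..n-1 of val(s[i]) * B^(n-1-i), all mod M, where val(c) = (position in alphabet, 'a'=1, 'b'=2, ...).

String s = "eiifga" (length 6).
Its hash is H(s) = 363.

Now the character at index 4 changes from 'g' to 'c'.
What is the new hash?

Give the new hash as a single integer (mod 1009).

val('g') = 7, val('c') = 3
Position k = 4, exponent = n-1-k = 1
B^1 mod M = 5^1 mod 1009 = 5
Delta = (3 - 7) * 5 mod 1009 = 989
New hash = (363 + 989) mod 1009 = 343

Answer: 343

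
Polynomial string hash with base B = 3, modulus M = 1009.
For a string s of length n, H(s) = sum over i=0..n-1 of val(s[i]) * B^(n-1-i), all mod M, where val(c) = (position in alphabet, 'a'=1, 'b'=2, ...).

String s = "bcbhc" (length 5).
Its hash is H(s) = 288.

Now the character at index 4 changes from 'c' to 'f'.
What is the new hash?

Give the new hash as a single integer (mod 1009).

val('c') = 3, val('f') = 6
Position k = 4, exponent = n-1-k = 0
B^0 mod M = 3^0 mod 1009 = 1
Delta = (6 - 3) * 1 mod 1009 = 3
New hash = (288 + 3) mod 1009 = 291

Answer: 291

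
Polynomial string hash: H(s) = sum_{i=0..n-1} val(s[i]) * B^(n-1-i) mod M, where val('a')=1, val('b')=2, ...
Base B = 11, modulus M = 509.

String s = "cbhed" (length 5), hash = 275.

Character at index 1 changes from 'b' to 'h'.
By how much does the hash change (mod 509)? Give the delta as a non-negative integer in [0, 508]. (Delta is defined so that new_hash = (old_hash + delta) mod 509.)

Answer: 351

Derivation:
Delta formula: (val(new) - val(old)) * B^(n-1-k) mod M
  val('h') - val('b') = 8 - 2 = 6
  B^(n-1-k) = 11^3 mod 509 = 313
  Delta = 6 * 313 mod 509 = 351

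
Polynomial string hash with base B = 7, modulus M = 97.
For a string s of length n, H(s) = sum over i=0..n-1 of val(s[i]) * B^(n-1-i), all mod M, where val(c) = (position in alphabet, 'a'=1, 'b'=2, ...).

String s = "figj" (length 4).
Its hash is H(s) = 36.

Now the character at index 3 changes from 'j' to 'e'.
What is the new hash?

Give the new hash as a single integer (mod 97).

Answer: 31

Derivation:
val('j') = 10, val('e') = 5
Position k = 3, exponent = n-1-k = 0
B^0 mod M = 7^0 mod 97 = 1
Delta = (5 - 10) * 1 mod 97 = 92
New hash = (36 + 92) mod 97 = 31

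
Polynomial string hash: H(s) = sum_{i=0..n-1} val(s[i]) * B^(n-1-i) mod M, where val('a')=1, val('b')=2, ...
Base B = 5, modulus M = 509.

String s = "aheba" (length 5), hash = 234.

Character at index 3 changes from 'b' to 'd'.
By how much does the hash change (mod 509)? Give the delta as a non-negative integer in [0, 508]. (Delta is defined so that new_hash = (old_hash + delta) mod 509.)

Answer: 10

Derivation:
Delta formula: (val(new) - val(old)) * B^(n-1-k) mod M
  val('d') - val('b') = 4 - 2 = 2
  B^(n-1-k) = 5^1 mod 509 = 5
  Delta = 2 * 5 mod 509 = 10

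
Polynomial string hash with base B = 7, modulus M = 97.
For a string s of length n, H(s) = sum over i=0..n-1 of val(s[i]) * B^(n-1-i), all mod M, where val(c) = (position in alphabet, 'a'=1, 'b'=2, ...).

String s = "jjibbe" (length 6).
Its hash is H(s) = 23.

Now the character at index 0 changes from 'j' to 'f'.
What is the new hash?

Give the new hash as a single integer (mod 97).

val('j') = 10, val('f') = 6
Position k = 0, exponent = n-1-k = 5
B^5 mod M = 7^5 mod 97 = 26
Delta = (6 - 10) * 26 mod 97 = 90
New hash = (23 + 90) mod 97 = 16

Answer: 16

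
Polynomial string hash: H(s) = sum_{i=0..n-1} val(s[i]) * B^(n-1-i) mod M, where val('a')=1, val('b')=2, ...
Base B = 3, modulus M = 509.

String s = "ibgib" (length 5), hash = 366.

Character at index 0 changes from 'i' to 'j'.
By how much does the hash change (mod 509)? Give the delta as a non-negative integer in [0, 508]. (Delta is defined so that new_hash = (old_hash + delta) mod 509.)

Answer: 81

Derivation:
Delta formula: (val(new) - val(old)) * B^(n-1-k) mod M
  val('j') - val('i') = 10 - 9 = 1
  B^(n-1-k) = 3^4 mod 509 = 81
  Delta = 1 * 81 mod 509 = 81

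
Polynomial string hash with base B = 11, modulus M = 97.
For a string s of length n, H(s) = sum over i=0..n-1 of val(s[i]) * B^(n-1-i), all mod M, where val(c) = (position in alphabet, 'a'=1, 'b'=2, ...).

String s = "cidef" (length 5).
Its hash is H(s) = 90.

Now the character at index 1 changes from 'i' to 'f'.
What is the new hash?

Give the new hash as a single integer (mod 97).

Answer: 74

Derivation:
val('i') = 9, val('f') = 6
Position k = 1, exponent = n-1-k = 3
B^3 mod M = 11^3 mod 97 = 70
Delta = (6 - 9) * 70 mod 97 = 81
New hash = (90 + 81) mod 97 = 74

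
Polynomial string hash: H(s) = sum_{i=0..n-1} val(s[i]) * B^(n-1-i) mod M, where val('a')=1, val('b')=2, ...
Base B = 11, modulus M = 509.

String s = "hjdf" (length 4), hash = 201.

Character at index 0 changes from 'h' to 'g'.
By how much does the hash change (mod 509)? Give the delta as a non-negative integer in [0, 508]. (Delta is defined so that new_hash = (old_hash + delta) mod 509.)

Delta formula: (val(new) - val(old)) * B^(n-1-k) mod M
  val('g') - val('h') = 7 - 8 = -1
  B^(n-1-k) = 11^3 mod 509 = 313
  Delta = -1 * 313 mod 509 = 196

Answer: 196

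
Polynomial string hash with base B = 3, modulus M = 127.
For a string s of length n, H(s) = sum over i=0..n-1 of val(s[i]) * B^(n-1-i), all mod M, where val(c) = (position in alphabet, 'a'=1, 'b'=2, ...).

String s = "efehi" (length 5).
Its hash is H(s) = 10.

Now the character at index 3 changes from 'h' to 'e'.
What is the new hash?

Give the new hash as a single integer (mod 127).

Answer: 1

Derivation:
val('h') = 8, val('e') = 5
Position k = 3, exponent = n-1-k = 1
B^1 mod M = 3^1 mod 127 = 3
Delta = (5 - 8) * 3 mod 127 = 118
New hash = (10 + 118) mod 127 = 1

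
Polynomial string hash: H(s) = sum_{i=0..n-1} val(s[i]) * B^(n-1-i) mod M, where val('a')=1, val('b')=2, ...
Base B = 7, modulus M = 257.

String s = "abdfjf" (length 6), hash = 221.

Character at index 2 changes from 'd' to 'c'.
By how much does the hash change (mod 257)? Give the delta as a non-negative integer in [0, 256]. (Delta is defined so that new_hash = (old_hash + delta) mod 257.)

Delta formula: (val(new) - val(old)) * B^(n-1-k) mod M
  val('c') - val('d') = 3 - 4 = -1
  B^(n-1-k) = 7^3 mod 257 = 86
  Delta = -1 * 86 mod 257 = 171

Answer: 171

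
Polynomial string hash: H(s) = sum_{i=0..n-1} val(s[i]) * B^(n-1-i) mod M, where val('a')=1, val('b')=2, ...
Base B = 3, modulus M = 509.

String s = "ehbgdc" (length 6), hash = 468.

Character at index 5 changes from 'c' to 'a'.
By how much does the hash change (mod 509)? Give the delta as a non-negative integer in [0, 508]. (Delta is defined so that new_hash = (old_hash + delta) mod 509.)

Answer: 507

Derivation:
Delta formula: (val(new) - val(old)) * B^(n-1-k) mod M
  val('a') - val('c') = 1 - 3 = -2
  B^(n-1-k) = 3^0 mod 509 = 1
  Delta = -2 * 1 mod 509 = 507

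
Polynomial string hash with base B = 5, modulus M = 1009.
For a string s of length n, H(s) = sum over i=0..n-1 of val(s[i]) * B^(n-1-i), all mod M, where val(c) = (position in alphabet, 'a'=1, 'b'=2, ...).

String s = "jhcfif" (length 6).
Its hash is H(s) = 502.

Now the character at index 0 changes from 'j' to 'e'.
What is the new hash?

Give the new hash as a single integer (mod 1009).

val('j') = 10, val('e') = 5
Position k = 0, exponent = n-1-k = 5
B^5 mod M = 5^5 mod 1009 = 98
Delta = (5 - 10) * 98 mod 1009 = 519
New hash = (502 + 519) mod 1009 = 12

Answer: 12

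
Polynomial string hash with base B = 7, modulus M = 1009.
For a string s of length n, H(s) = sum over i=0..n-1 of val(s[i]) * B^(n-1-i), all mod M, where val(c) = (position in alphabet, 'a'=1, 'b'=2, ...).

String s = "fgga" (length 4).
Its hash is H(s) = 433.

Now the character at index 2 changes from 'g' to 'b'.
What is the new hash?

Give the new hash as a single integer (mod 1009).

val('g') = 7, val('b') = 2
Position k = 2, exponent = n-1-k = 1
B^1 mod M = 7^1 mod 1009 = 7
Delta = (2 - 7) * 7 mod 1009 = 974
New hash = (433 + 974) mod 1009 = 398

Answer: 398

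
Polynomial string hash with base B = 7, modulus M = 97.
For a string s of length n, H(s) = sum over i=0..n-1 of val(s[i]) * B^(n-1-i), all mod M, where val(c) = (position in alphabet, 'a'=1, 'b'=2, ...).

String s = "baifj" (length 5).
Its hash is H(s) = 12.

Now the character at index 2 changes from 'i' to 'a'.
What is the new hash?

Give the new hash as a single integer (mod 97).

val('i') = 9, val('a') = 1
Position k = 2, exponent = n-1-k = 2
B^2 mod M = 7^2 mod 97 = 49
Delta = (1 - 9) * 49 mod 97 = 93
New hash = (12 + 93) mod 97 = 8

Answer: 8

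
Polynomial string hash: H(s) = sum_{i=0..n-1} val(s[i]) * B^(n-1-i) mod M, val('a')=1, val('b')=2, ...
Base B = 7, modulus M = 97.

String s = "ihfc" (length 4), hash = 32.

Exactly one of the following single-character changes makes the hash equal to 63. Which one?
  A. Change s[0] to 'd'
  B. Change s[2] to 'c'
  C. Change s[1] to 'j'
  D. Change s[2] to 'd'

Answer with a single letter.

Answer: A

Derivation:
Option A: s[0]='i'->'d', delta=(4-9)*7^3 mod 97 = 31, hash=32+31 mod 97 = 63 <-- target
Option B: s[2]='f'->'c', delta=(3-6)*7^1 mod 97 = 76, hash=32+76 mod 97 = 11
Option C: s[1]='h'->'j', delta=(10-8)*7^2 mod 97 = 1, hash=32+1 mod 97 = 33
Option D: s[2]='f'->'d', delta=(4-6)*7^1 mod 97 = 83, hash=32+83 mod 97 = 18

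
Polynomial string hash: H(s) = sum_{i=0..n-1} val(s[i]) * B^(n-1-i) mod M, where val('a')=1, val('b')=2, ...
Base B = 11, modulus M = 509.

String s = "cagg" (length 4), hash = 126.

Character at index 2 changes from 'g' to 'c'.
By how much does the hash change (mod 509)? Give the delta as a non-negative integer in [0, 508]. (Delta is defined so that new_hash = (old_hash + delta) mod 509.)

Answer: 465

Derivation:
Delta formula: (val(new) - val(old)) * B^(n-1-k) mod M
  val('c') - val('g') = 3 - 7 = -4
  B^(n-1-k) = 11^1 mod 509 = 11
  Delta = -4 * 11 mod 509 = 465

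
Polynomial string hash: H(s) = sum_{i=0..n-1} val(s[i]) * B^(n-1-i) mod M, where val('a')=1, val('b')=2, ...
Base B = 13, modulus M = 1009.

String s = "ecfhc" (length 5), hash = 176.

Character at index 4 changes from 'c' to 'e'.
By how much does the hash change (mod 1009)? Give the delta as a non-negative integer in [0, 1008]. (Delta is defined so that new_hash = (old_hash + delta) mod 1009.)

Delta formula: (val(new) - val(old)) * B^(n-1-k) mod M
  val('e') - val('c') = 5 - 3 = 2
  B^(n-1-k) = 13^0 mod 1009 = 1
  Delta = 2 * 1 mod 1009 = 2

Answer: 2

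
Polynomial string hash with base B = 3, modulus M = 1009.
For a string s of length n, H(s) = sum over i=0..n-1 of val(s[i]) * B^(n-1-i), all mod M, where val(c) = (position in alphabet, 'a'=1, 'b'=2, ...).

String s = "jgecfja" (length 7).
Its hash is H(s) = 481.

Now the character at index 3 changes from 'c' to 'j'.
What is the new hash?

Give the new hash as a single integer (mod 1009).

val('c') = 3, val('j') = 10
Position k = 3, exponent = n-1-k = 3
B^3 mod M = 3^3 mod 1009 = 27
Delta = (10 - 3) * 27 mod 1009 = 189
New hash = (481 + 189) mod 1009 = 670

Answer: 670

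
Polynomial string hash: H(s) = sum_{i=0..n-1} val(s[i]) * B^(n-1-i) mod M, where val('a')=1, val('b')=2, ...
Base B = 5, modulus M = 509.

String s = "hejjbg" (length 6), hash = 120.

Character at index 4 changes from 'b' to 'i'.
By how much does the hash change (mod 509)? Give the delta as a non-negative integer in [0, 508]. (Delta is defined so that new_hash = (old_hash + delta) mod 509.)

Delta formula: (val(new) - val(old)) * B^(n-1-k) mod M
  val('i') - val('b') = 9 - 2 = 7
  B^(n-1-k) = 5^1 mod 509 = 5
  Delta = 7 * 5 mod 509 = 35

Answer: 35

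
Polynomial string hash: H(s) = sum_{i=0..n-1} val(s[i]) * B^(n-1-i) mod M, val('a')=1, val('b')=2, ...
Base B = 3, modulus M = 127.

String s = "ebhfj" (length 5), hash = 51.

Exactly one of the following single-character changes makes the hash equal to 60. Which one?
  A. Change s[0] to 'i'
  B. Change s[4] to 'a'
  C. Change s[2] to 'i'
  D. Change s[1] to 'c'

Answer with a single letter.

Answer: C

Derivation:
Option A: s[0]='e'->'i', delta=(9-5)*3^4 mod 127 = 70, hash=51+70 mod 127 = 121
Option B: s[4]='j'->'a', delta=(1-10)*3^0 mod 127 = 118, hash=51+118 mod 127 = 42
Option C: s[2]='h'->'i', delta=(9-8)*3^2 mod 127 = 9, hash=51+9 mod 127 = 60 <-- target
Option D: s[1]='b'->'c', delta=(3-2)*3^3 mod 127 = 27, hash=51+27 mod 127 = 78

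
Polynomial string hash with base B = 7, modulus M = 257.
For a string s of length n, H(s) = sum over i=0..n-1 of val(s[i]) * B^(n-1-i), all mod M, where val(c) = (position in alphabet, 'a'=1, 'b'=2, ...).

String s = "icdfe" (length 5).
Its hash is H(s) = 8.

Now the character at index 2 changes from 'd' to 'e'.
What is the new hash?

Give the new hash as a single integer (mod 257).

val('d') = 4, val('e') = 5
Position k = 2, exponent = n-1-k = 2
B^2 mod M = 7^2 mod 257 = 49
Delta = (5 - 4) * 49 mod 257 = 49
New hash = (8 + 49) mod 257 = 57

Answer: 57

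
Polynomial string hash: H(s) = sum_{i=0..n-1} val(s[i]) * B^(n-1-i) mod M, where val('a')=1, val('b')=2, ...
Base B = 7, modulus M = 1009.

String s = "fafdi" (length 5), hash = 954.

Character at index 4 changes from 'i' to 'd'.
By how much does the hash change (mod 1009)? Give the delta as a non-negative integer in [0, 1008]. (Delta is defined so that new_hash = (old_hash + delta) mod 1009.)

Answer: 1004

Derivation:
Delta formula: (val(new) - val(old)) * B^(n-1-k) mod M
  val('d') - val('i') = 4 - 9 = -5
  B^(n-1-k) = 7^0 mod 1009 = 1
  Delta = -5 * 1 mod 1009 = 1004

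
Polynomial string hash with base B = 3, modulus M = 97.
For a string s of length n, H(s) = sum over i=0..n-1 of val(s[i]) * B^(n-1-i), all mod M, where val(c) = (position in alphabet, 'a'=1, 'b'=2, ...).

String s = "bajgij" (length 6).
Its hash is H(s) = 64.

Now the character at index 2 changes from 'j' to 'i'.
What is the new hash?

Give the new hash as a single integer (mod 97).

Answer: 37

Derivation:
val('j') = 10, val('i') = 9
Position k = 2, exponent = n-1-k = 3
B^3 mod M = 3^3 mod 97 = 27
Delta = (9 - 10) * 27 mod 97 = 70
New hash = (64 + 70) mod 97 = 37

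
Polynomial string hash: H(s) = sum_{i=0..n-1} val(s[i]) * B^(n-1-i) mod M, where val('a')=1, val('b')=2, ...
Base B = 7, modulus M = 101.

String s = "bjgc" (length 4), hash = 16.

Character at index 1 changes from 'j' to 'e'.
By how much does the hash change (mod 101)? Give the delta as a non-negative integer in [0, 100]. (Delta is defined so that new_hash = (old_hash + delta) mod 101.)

Delta formula: (val(new) - val(old)) * B^(n-1-k) mod M
  val('e') - val('j') = 5 - 10 = -5
  B^(n-1-k) = 7^2 mod 101 = 49
  Delta = -5 * 49 mod 101 = 58

Answer: 58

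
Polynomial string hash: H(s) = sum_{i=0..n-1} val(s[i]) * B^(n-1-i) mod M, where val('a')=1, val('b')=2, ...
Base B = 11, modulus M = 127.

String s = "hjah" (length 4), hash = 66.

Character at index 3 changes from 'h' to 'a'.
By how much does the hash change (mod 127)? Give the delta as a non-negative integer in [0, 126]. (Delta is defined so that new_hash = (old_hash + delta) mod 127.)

Answer: 120

Derivation:
Delta formula: (val(new) - val(old)) * B^(n-1-k) mod M
  val('a') - val('h') = 1 - 8 = -7
  B^(n-1-k) = 11^0 mod 127 = 1
  Delta = -7 * 1 mod 127 = 120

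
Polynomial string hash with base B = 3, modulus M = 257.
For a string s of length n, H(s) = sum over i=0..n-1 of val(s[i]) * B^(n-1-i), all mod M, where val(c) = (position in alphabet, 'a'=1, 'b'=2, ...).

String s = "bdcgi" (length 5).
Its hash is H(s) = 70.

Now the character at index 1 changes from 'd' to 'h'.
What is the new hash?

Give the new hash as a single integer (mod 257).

val('d') = 4, val('h') = 8
Position k = 1, exponent = n-1-k = 3
B^3 mod M = 3^3 mod 257 = 27
Delta = (8 - 4) * 27 mod 257 = 108
New hash = (70 + 108) mod 257 = 178

Answer: 178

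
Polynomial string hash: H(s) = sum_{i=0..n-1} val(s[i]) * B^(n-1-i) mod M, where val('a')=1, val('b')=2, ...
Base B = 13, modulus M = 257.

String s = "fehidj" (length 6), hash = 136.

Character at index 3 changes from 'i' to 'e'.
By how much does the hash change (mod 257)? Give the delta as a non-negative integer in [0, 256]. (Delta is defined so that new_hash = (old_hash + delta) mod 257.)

Delta formula: (val(new) - val(old)) * B^(n-1-k) mod M
  val('e') - val('i') = 5 - 9 = -4
  B^(n-1-k) = 13^2 mod 257 = 169
  Delta = -4 * 169 mod 257 = 95

Answer: 95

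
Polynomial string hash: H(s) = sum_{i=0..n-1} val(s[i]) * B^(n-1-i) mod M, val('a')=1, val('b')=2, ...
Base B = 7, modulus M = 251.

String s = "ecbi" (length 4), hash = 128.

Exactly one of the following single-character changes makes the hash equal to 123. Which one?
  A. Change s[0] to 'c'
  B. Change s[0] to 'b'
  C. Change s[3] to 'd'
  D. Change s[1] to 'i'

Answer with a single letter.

Option A: s[0]='e'->'c', delta=(3-5)*7^3 mod 251 = 67, hash=128+67 mod 251 = 195
Option B: s[0]='e'->'b', delta=(2-5)*7^3 mod 251 = 226, hash=128+226 mod 251 = 103
Option C: s[3]='i'->'d', delta=(4-9)*7^0 mod 251 = 246, hash=128+246 mod 251 = 123 <-- target
Option D: s[1]='c'->'i', delta=(9-3)*7^2 mod 251 = 43, hash=128+43 mod 251 = 171

Answer: C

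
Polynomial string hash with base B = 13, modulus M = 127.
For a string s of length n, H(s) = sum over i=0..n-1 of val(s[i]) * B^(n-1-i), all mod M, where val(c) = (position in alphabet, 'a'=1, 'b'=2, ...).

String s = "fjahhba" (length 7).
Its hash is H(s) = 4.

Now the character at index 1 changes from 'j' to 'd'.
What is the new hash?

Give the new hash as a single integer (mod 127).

val('j') = 10, val('d') = 4
Position k = 1, exponent = n-1-k = 5
B^5 mod M = 13^5 mod 127 = 72
Delta = (4 - 10) * 72 mod 127 = 76
New hash = (4 + 76) mod 127 = 80

Answer: 80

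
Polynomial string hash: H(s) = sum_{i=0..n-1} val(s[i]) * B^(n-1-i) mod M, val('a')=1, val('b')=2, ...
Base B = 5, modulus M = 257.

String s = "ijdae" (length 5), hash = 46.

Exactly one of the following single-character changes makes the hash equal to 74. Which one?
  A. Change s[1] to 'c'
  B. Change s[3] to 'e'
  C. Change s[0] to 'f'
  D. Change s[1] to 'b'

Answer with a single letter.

Answer: D

Derivation:
Option A: s[1]='j'->'c', delta=(3-10)*5^3 mod 257 = 153, hash=46+153 mod 257 = 199
Option B: s[3]='a'->'e', delta=(5-1)*5^1 mod 257 = 20, hash=46+20 mod 257 = 66
Option C: s[0]='i'->'f', delta=(6-9)*5^4 mod 257 = 181, hash=46+181 mod 257 = 227
Option D: s[1]='j'->'b', delta=(2-10)*5^3 mod 257 = 28, hash=46+28 mod 257 = 74 <-- target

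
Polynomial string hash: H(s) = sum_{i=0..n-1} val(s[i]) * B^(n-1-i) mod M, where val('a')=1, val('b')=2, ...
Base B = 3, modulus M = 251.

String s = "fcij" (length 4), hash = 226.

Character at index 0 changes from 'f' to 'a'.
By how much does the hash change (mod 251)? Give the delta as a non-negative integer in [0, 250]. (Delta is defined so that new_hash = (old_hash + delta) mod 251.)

Answer: 116

Derivation:
Delta formula: (val(new) - val(old)) * B^(n-1-k) mod M
  val('a') - val('f') = 1 - 6 = -5
  B^(n-1-k) = 3^3 mod 251 = 27
  Delta = -5 * 27 mod 251 = 116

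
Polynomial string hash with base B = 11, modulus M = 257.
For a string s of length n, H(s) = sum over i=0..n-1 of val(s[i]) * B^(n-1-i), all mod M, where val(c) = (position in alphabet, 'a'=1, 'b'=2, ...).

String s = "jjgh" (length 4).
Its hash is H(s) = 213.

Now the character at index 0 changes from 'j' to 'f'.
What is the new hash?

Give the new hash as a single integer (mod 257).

val('j') = 10, val('f') = 6
Position k = 0, exponent = n-1-k = 3
B^3 mod M = 11^3 mod 257 = 46
Delta = (6 - 10) * 46 mod 257 = 73
New hash = (213 + 73) mod 257 = 29

Answer: 29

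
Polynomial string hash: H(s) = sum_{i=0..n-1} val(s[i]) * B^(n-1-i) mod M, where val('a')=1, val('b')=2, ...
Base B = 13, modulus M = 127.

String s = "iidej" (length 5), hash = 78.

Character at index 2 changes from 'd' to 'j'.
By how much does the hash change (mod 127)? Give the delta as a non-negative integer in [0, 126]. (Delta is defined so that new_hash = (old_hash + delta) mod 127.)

Answer: 125

Derivation:
Delta formula: (val(new) - val(old)) * B^(n-1-k) mod M
  val('j') - val('d') = 10 - 4 = 6
  B^(n-1-k) = 13^2 mod 127 = 42
  Delta = 6 * 42 mod 127 = 125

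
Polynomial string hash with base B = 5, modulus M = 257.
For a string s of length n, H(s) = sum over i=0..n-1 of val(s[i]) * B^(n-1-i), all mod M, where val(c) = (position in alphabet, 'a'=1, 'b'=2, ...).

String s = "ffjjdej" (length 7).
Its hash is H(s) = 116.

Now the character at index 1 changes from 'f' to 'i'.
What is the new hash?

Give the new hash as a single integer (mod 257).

Answer: 239

Derivation:
val('f') = 6, val('i') = 9
Position k = 1, exponent = n-1-k = 5
B^5 mod M = 5^5 mod 257 = 41
Delta = (9 - 6) * 41 mod 257 = 123
New hash = (116 + 123) mod 257 = 239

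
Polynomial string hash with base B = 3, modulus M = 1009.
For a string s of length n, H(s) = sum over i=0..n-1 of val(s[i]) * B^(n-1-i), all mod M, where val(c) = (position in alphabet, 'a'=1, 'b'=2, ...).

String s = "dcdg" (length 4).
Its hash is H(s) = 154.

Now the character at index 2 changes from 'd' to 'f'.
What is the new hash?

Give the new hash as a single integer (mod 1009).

val('d') = 4, val('f') = 6
Position k = 2, exponent = n-1-k = 1
B^1 mod M = 3^1 mod 1009 = 3
Delta = (6 - 4) * 3 mod 1009 = 6
New hash = (154 + 6) mod 1009 = 160

Answer: 160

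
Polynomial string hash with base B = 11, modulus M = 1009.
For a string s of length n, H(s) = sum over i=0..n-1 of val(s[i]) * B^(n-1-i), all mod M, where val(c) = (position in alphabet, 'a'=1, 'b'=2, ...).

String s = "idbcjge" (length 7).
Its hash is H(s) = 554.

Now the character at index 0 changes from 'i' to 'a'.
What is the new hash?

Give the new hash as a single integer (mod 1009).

val('i') = 9, val('a') = 1
Position k = 0, exponent = n-1-k = 6
B^6 mod M = 11^6 mod 1009 = 766
Delta = (1 - 9) * 766 mod 1009 = 935
New hash = (554 + 935) mod 1009 = 480

Answer: 480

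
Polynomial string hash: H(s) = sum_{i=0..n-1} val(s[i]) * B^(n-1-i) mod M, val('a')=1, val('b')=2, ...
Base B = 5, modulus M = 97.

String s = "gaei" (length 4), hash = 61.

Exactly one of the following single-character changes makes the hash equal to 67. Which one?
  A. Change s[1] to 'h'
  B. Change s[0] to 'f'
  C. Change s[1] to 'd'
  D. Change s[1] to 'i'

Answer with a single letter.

Option A: s[1]='a'->'h', delta=(8-1)*5^2 mod 97 = 78, hash=61+78 mod 97 = 42
Option B: s[0]='g'->'f', delta=(6-7)*5^3 mod 97 = 69, hash=61+69 mod 97 = 33
Option C: s[1]='a'->'d', delta=(4-1)*5^2 mod 97 = 75, hash=61+75 mod 97 = 39
Option D: s[1]='a'->'i', delta=(9-1)*5^2 mod 97 = 6, hash=61+6 mod 97 = 67 <-- target

Answer: D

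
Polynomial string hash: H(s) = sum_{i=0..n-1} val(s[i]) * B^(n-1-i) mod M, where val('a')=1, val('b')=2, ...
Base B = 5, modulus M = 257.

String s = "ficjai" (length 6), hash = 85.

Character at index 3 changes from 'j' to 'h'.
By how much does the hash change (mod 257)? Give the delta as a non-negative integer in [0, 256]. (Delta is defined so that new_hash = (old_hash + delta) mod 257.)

Answer: 207

Derivation:
Delta formula: (val(new) - val(old)) * B^(n-1-k) mod M
  val('h') - val('j') = 8 - 10 = -2
  B^(n-1-k) = 5^2 mod 257 = 25
  Delta = -2 * 25 mod 257 = 207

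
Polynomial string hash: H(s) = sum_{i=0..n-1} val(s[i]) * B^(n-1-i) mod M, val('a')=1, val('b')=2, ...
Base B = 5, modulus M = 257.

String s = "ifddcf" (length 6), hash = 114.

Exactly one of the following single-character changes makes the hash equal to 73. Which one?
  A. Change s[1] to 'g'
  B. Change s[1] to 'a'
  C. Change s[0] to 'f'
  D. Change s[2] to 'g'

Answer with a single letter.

Option A: s[1]='f'->'g', delta=(7-6)*5^4 mod 257 = 111, hash=114+111 mod 257 = 225
Option B: s[1]='f'->'a', delta=(1-6)*5^4 mod 257 = 216, hash=114+216 mod 257 = 73 <-- target
Option C: s[0]='i'->'f', delta=(6-9)*5^5 mod 257 = 134, hash=114+134 mod 257 = 248
Option D: s[2]='d'->'g', delta=(7-4)*5^3 mod 257 = 118, hash=114+118 mod 257 = 232

Answer: B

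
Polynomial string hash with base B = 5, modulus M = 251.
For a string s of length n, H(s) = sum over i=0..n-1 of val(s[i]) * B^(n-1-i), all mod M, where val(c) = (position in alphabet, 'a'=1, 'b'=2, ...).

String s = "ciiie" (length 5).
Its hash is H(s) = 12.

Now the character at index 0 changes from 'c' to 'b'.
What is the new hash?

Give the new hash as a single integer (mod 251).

val('c') = 3, val('b') = 2
Position k = 0, exponent = n-1-k = 4
B^4 mod M = 5^4 mod 251 = 123
Delta = (2 - 3) * 123 mod 251 = 128
New hash = (12 + 128) mod 251 = 140

Answer: 140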